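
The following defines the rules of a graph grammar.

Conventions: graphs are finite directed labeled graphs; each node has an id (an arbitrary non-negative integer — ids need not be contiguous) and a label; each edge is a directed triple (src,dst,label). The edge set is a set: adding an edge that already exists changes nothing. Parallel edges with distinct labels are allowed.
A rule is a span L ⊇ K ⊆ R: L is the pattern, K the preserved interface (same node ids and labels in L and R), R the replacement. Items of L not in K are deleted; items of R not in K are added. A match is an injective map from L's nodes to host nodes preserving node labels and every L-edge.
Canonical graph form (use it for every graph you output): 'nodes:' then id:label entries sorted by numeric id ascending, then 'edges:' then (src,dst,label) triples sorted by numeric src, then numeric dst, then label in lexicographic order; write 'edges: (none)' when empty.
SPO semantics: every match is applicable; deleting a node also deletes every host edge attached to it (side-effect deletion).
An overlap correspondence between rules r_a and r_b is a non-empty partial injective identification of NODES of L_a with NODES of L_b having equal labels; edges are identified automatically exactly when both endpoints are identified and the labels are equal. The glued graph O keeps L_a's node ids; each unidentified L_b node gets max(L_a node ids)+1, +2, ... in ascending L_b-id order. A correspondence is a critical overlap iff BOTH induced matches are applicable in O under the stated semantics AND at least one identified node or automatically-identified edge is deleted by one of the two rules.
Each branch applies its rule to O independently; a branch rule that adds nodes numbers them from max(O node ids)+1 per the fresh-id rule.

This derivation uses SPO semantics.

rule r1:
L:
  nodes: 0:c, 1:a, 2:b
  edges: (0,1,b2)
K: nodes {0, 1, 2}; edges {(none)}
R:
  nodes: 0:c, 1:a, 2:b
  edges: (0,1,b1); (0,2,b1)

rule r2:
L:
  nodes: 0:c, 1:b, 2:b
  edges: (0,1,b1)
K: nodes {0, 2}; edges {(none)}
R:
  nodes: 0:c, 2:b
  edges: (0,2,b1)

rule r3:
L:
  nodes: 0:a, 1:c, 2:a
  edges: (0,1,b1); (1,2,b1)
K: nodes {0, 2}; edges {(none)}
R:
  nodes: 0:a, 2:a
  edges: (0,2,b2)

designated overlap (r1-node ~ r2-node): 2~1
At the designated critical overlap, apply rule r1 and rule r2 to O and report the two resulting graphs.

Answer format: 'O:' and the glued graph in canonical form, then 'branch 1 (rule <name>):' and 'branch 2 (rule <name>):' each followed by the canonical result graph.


O:
nodes: 0:c, 1:a, 2:b, 3:c, 4:b
edges: (0,1,b2); (3,2,b1)
branch 1 (rule r1):
nodes: 0:c, 1:a, 2:b, 3:c, 4:b
edges: (0,1,b1); (0,2,b1); (3,2,b1)
branch 2 (rule r2):
nodes: 0:c, 1:a, 3:c, 4:b
edges: (0,1,b2); (3,4,b1)


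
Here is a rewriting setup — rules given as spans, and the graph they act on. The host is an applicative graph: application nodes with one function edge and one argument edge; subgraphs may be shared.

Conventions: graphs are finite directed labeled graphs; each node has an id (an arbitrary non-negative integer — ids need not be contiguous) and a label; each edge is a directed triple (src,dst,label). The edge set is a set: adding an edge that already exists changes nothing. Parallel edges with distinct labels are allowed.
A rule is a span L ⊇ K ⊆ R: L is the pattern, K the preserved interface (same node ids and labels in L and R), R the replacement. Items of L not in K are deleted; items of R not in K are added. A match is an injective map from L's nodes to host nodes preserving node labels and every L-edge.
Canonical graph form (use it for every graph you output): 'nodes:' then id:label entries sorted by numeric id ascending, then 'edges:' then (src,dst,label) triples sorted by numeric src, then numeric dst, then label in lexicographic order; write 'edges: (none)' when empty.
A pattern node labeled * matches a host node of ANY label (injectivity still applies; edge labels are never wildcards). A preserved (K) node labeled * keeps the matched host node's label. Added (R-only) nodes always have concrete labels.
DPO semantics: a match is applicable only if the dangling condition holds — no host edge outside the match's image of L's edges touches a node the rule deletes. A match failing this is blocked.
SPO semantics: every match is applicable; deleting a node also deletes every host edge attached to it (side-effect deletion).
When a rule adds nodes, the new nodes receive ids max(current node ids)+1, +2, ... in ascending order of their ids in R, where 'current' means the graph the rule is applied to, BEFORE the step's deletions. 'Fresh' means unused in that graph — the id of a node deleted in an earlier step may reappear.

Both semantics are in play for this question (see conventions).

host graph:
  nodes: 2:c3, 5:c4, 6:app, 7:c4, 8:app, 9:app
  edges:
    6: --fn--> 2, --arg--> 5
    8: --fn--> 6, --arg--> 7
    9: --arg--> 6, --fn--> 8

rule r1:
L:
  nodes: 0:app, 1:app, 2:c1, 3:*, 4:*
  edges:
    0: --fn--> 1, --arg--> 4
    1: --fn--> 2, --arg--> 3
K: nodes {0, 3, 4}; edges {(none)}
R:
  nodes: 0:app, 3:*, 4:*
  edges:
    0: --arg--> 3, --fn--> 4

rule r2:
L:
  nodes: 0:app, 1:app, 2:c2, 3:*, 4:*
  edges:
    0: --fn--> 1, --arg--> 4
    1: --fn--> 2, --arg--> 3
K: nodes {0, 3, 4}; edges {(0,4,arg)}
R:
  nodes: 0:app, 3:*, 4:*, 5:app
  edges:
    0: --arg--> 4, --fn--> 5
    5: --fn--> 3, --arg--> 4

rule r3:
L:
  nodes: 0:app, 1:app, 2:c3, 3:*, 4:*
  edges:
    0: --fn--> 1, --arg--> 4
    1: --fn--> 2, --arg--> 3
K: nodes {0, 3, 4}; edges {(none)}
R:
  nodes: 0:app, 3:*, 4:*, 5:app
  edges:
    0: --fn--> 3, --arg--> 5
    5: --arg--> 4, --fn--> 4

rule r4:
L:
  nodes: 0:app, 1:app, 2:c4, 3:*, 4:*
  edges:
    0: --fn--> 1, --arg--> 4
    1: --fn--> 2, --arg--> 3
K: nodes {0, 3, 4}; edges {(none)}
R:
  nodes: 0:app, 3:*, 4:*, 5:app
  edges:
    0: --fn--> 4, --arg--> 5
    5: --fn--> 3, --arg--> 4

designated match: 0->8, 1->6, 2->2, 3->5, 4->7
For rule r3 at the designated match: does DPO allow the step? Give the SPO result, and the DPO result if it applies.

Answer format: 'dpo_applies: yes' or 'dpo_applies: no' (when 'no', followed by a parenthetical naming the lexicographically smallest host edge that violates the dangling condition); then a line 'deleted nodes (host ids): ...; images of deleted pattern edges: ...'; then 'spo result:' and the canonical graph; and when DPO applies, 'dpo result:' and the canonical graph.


dpo_applies: no
(the rule deletes node 6, which keeps host edge (9,6,arg) outside the match image — the dangling condition fails, DPO blocks; SPO proceeds and side-deletes such edges)
deleted nodes (host ids): 2, 6; images of deleted pattern edges: (6,2,fn); (6,5,arg); (8,6,fn); (8,7,arg)
spo result:
nodes: 5:c4, 7:c4, 8:app, 9:app, 10:app
edges: (8,5,fn); (8,10,arg); (9,8,fn); (10,7,arg); (10,7,fn)


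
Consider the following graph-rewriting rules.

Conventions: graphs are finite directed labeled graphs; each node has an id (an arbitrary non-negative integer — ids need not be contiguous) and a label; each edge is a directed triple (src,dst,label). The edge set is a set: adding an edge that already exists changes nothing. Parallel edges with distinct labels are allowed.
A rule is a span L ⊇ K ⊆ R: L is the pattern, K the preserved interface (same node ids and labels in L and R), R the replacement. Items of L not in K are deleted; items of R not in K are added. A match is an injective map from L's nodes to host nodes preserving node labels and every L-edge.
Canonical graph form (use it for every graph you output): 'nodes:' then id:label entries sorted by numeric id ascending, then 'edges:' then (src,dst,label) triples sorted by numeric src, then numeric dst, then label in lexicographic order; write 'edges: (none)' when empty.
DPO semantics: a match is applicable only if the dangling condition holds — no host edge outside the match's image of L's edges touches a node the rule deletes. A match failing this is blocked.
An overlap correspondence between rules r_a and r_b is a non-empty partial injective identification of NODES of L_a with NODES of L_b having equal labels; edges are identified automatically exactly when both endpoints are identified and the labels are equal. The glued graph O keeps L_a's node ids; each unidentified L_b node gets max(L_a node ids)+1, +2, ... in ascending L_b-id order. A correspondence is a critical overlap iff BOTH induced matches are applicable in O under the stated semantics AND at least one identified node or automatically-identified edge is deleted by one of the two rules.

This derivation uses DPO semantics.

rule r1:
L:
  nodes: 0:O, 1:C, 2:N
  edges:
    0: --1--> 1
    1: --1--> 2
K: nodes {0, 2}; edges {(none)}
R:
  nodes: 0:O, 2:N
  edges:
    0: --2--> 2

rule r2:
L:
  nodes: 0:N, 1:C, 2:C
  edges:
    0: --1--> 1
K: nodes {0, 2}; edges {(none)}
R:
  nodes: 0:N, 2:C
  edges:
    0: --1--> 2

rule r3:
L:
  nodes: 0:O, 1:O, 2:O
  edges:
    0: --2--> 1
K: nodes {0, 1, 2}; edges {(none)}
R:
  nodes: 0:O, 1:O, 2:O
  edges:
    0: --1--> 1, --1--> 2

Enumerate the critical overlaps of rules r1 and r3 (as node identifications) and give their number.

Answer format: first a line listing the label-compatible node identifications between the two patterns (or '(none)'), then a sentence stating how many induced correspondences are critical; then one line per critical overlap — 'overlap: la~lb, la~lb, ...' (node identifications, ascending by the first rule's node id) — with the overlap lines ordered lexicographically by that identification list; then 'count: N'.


label-compatible node identifications between L(r1) and L(r3): 0~0, 0~1, 0~2
0 of the induced correspondences are critical overlaps of r1 and r3.
count: 0


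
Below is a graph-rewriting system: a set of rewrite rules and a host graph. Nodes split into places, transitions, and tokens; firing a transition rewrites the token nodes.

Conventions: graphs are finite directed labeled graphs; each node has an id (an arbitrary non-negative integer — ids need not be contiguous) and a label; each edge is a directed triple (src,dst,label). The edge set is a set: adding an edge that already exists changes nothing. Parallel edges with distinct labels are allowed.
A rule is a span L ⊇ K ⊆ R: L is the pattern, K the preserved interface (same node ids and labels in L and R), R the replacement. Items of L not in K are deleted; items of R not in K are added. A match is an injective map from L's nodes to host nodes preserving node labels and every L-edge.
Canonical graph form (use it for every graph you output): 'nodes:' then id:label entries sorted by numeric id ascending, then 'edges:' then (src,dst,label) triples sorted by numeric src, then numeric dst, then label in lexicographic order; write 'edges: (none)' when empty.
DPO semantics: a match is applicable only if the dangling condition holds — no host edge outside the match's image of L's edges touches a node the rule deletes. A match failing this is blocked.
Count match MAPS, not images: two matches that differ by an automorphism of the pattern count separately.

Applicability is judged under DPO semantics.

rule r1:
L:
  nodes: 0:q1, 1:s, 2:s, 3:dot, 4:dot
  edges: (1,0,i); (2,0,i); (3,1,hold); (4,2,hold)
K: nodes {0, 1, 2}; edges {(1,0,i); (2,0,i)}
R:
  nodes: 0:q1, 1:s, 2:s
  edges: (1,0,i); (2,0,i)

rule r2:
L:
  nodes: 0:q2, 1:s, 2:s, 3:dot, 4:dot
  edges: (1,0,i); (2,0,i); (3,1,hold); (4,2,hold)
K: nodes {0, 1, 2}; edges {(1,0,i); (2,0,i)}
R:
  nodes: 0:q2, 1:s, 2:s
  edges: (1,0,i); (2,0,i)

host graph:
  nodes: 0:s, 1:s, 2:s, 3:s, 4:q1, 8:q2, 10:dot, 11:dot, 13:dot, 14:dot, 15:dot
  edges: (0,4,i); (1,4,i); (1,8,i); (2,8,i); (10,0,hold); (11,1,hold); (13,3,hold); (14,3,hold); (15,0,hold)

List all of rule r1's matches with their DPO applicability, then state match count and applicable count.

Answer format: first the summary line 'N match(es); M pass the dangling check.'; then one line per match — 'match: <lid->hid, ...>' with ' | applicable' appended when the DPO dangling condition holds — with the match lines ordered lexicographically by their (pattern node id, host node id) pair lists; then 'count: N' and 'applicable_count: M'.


4 match(es); 4 pass the dangling check.
match: 0->4, 1->0, 2->1, 3->10, 4->11 | applicable
match: 0->4, 1->0, 2->1, 3->15, 4->11 | applicable
match: 0->4, 1->1, 2->0, 3->11, 4->10 | applicable
match: 0->4, 1->1, 2->0, 3->11, 4->15 | applicable
count: 4
applicable_count: 4


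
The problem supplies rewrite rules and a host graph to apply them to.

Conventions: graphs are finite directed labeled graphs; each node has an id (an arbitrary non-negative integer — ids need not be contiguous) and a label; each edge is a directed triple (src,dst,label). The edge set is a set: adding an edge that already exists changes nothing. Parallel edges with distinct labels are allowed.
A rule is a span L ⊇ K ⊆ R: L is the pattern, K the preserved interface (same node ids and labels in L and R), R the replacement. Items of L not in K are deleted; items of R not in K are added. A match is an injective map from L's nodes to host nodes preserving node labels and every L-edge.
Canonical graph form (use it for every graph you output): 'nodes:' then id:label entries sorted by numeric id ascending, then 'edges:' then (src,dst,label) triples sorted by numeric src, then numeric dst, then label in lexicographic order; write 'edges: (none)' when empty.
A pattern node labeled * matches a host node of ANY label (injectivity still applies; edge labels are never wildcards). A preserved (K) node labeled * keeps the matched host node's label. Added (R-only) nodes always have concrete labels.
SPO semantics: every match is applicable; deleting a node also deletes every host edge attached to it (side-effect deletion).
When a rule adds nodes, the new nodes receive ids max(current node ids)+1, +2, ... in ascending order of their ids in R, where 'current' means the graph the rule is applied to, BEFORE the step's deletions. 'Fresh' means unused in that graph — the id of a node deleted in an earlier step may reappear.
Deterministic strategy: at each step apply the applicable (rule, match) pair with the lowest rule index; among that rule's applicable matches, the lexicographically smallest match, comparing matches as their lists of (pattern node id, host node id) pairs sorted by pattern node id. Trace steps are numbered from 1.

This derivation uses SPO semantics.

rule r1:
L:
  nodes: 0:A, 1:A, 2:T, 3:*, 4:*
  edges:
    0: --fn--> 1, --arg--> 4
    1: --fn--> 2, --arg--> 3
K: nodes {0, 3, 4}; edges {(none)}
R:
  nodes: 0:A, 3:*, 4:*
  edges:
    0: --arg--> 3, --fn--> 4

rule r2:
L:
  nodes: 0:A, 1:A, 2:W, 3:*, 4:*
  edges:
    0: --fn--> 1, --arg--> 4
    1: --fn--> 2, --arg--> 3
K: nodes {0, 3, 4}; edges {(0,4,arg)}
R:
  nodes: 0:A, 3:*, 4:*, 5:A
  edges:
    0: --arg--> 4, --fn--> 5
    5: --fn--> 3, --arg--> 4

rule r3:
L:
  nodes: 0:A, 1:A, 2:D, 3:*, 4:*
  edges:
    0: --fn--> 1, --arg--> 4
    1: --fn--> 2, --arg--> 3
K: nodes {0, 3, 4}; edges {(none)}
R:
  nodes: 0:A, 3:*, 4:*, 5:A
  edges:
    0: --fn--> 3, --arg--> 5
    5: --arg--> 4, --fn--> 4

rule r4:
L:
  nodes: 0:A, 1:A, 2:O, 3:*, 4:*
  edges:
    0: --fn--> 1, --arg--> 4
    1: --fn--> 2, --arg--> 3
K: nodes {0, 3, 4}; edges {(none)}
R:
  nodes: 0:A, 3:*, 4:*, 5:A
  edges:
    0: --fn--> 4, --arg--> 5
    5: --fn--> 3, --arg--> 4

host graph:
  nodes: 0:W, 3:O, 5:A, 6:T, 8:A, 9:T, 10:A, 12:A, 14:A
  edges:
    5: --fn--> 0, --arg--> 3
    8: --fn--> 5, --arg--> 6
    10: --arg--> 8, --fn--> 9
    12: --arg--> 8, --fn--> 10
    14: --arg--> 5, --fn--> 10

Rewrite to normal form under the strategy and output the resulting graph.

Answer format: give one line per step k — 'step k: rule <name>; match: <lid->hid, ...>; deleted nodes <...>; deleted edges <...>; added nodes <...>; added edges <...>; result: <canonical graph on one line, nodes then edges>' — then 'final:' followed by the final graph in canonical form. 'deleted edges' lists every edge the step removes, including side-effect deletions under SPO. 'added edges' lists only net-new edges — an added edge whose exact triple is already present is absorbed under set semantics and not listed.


step 1: rule r1; match: 0->14, 1->10, 2->9, 3->8, 4->5; deleted nodes 9, 10; deleted edges (10,8,arg); (10,9,fn); (12,10,fn); (14,5,arg); (14,10,fn); added nodes (none); added edges (14,5,fn); (14,8,arg); result: nodes: 0:W, 3:O, 5:A, 6:T, 8:A, 12:A, 14:A edges: (5,0,fn); (5,3,arg); (8,5,fn); (8,6,arg); (12,8,arg); (14,5,fn); (14,8,arg)
step 2: rule r2; match: 0->8, 1->5, 2->0, 3->3, 4->6; deleted nodes 0, 5; deleted edges (5,0,fn); (5,3,arg); (8,5,fn); (14,5,fn); added nodes 15; added edges (8,15,fn); (15,3,fn); (15,6,arg); result: nodes: 3:O, 6:T, 8:A, 12:A, 14:A, 15:A edges: (8,6,arg); (8,15,fn); (12,8,arg); (14,8,arg); (15,3,fn); (15,6,arg)
final:
nodes: 3:O, 6:T, 8:A, 12:A, 14:A, 15:A
edges: (8,6,arg); (8,15,fn); (12,8,arg); (14,8,arg); (15,3,fn); (15,6,arg)


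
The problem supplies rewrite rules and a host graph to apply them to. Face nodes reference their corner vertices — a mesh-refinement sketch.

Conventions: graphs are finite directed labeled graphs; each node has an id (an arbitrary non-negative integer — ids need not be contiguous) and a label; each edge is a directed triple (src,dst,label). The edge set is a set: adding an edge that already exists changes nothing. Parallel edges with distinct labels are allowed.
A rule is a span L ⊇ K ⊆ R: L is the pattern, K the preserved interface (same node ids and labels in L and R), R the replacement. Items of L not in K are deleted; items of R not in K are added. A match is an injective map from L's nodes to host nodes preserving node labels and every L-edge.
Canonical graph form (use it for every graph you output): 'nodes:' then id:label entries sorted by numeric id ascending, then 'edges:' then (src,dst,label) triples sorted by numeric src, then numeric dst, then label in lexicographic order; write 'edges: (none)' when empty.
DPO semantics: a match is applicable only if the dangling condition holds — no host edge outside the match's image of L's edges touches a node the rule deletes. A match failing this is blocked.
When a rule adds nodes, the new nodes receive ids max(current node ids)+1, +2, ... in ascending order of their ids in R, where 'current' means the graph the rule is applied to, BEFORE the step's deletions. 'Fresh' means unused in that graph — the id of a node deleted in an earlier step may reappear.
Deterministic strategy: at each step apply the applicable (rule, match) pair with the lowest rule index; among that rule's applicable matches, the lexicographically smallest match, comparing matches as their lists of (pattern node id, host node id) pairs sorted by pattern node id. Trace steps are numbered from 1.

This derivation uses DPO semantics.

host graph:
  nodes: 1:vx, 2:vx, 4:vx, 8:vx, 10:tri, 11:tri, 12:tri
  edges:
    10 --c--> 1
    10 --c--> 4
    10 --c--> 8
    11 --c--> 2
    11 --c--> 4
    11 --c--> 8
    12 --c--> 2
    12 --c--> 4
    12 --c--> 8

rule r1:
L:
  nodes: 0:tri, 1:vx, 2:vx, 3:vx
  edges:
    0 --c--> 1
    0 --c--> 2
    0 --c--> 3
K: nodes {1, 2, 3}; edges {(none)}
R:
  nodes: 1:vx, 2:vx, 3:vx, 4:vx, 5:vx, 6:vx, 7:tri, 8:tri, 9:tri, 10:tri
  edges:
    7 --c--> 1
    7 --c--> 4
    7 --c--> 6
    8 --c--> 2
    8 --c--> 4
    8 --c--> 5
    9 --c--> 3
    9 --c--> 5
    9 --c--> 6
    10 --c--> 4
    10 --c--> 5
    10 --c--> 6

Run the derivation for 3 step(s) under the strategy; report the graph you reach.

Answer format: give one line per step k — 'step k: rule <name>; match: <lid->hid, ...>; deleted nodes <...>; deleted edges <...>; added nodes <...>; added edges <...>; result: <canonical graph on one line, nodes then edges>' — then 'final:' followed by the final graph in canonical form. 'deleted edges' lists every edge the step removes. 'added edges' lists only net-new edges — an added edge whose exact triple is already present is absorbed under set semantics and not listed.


step 1: rule r1; match: 0->10, 1->1, 2->4, 3->8; deleted nodes 10; deleted edges (10,1,c); (10,4,c); (10,8,c); added nodes 13, 14, 15, 16, 17, 18, 19; added edges (16,1,c); (16,13,c); (16,15,c); (17,4,c); (17,13,c); (17,14,c); (18,8,c); (18,14,c); (18,15,c); (19,13,c); (19,14,c); (19,15,c); result: nodes: 1:vx, 2:vx, 4:vx, 8:vx, 11:tri, 12:tri, 13:vx, 14:vx, 15:vx, 16:tri, 17:tri, 18:tri, 19:tri edges: (11,2,c); (11,4,c); (11,8,c); (12,2,c); (12,4,c); (12,8,c); (16,1,c); (16,13,c); (16,15,c); (17,4,c); (17,13,c); (17,14,c); (18,8,c); (18,14,c); (18,15,c); (19,13,c); (19,14,c); (19,15,c)
step 2: rule r1; match: 0->11, 1->2, 2->4, 3->8; deleted nodes 11; deleted edges (11,2,c); (11,4,c); (11,8,c); added nodes 20, 21, 22, 23, 24, 25, 26; added edges (23,2,c); (23,20,c); (23,22,c); (24,4,c); (24,20,c); (24,21,c); (25,8,c); (25,21,c); (25,22,c); (26,20,c); (26,21,c); (26,22,c); result: nodes: 1:vx, 2:vx, 4:vx, 8:vx, 12:tri, 13:vx, 14:vx, 15:vx, 16:tri, 17:tri, 18:tri, 19:tri, 20:vx, 21:vx, 22:vx, 23:tri, 24:tri, 25:tri, 26:tri edges: (12,2,c); (12,4,c); (12,8,c); (16,1,c); (16,13,c); (16,15,c); (17,4,c); (17,13,c); (17,14,c); (18,8,c); (18,14,c); (18,15,c); (19,13,c); (19,14,c); (19,15,c); (23,2,c); (23,20,c); (23,22,c); (24,4,c); (24,20,c); (24,21,c); (25,8,c); (25,21,c); (25,22,c); (26,20,c); (26,21,c); (26,22,c)
step 3: rule r1; match: 0->12, 1->2, 2->4, 3->8; deleted nodes 12; deleted edges (12,2,c); (12,4,c); (12,8,c); added nodes 27, 28, 29, 30, 31, 32, 33; added edges (30,2,c); (30,27,c); (30,29,c); (31,4,c); (31,27,c); (31,28,c); (32,8,c); (32,28,c); (32,29,c); (33,27,c); (33,28,c); (33,29,c); result: nodes: 1:vx, 2:vx, 4:vx, 8:vx, 13:vx, 14:vx, 15:vx, 16:tri, 17:tri, 18:tri, 19:tri, 20:vx, 21:vx, 22:vx, 23:tri, 24:tri, 25:tri, 26:tri, 27:vx, 28:vx, 29:vx, 30:tri, 31:tri, 32:tri, 33:tri edges: (16,1,c); (16,13,c); (16,15,c); (17,4,c); (17,13,c); (17,14,c); (18,8,c); (18,14,c); (18,15,c); (19,13,c); (19,14,c); (19,15,c); (23,2,c); (23,20,c); (23,22,c); (24,4,c); (24,20,c); (24,21,c); (25,8,c); (25,21,c); (25,22,c); (26,20,c); (26,21,c); (26,22,c); (30,2,c); (30,27,c); (30,29,c); (31,4,c); (31,27,c); (31,28,c); (32,8,c); (32,28,c); (32,29,c); (33,27,c); (33,28,c); (33,29,c)
final:
nodes: 1:vx, 2:vx, 4:vx, 8:vx, 13:vx, 14:vx, 15:vx, 16:tri, 17:tri, 18:tri, 19:tri, 20:vx, 21:vx, 22:vx, 23:tri, 24:tri, 25:tri, 26:tri, 27:vx, 28:vx, 29:vx, 30:tri, 31:tri, 32:tri, 33:tri
edges: (16,1,c); (16,13,c); (16,15,c); (17,4,c); (17,13,c); (17,14,c); (18,8,c); (18,14,c); (18,15,c); (19,13,c); (19,14,c); (19,15,c); (23,2,c); (23,20,c); (23,22,c); (24,4,c); (24,20,c); (24,21,c); (25,8,c); (25,21,c); (25,22,c); (26,20,c); (26,21,c); (26,22,c); (30,2,c); (30,27,c); (30,29,c); (31,4,c); (31,27,c); (31,28,c); (32,8,c); (32,28,c); (32,29,c); (33,27,c); (33,28,c); (33,29,c)


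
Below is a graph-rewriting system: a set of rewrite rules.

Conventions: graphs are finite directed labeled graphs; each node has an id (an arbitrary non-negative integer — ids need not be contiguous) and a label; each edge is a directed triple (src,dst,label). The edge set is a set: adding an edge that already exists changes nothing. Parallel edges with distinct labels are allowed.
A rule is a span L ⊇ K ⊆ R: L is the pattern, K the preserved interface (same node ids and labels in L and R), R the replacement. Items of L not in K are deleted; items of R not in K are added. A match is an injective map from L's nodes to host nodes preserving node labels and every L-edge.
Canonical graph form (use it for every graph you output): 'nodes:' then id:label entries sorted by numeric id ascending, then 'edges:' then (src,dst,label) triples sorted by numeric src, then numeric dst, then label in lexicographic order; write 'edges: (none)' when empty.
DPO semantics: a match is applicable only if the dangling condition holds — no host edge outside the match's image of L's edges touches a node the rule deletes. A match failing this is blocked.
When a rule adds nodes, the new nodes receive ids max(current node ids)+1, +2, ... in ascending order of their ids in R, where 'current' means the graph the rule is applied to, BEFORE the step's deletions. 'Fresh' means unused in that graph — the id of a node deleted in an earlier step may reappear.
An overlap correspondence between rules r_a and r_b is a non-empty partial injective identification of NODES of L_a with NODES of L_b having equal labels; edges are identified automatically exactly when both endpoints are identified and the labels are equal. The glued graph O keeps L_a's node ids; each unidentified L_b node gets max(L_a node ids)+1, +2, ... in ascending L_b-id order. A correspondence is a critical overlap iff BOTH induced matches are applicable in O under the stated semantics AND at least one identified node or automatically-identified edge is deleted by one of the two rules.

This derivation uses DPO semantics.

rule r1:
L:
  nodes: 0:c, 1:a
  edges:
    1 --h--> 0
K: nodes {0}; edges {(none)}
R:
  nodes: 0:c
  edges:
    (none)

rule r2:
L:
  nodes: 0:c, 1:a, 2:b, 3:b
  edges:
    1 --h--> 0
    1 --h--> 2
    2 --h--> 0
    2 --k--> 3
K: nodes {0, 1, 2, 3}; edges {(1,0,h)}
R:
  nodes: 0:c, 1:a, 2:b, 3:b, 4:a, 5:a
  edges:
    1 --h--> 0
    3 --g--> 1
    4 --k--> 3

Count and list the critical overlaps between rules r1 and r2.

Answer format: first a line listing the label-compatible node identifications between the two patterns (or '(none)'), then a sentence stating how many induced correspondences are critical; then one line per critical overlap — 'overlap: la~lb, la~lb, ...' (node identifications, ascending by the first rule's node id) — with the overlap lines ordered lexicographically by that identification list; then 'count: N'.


label-compatible node identifications between L(r1) and L(r2): 0~0, 1~1
0 of the induced correspondences are critical overlaps of r1 and r2.
count: 0


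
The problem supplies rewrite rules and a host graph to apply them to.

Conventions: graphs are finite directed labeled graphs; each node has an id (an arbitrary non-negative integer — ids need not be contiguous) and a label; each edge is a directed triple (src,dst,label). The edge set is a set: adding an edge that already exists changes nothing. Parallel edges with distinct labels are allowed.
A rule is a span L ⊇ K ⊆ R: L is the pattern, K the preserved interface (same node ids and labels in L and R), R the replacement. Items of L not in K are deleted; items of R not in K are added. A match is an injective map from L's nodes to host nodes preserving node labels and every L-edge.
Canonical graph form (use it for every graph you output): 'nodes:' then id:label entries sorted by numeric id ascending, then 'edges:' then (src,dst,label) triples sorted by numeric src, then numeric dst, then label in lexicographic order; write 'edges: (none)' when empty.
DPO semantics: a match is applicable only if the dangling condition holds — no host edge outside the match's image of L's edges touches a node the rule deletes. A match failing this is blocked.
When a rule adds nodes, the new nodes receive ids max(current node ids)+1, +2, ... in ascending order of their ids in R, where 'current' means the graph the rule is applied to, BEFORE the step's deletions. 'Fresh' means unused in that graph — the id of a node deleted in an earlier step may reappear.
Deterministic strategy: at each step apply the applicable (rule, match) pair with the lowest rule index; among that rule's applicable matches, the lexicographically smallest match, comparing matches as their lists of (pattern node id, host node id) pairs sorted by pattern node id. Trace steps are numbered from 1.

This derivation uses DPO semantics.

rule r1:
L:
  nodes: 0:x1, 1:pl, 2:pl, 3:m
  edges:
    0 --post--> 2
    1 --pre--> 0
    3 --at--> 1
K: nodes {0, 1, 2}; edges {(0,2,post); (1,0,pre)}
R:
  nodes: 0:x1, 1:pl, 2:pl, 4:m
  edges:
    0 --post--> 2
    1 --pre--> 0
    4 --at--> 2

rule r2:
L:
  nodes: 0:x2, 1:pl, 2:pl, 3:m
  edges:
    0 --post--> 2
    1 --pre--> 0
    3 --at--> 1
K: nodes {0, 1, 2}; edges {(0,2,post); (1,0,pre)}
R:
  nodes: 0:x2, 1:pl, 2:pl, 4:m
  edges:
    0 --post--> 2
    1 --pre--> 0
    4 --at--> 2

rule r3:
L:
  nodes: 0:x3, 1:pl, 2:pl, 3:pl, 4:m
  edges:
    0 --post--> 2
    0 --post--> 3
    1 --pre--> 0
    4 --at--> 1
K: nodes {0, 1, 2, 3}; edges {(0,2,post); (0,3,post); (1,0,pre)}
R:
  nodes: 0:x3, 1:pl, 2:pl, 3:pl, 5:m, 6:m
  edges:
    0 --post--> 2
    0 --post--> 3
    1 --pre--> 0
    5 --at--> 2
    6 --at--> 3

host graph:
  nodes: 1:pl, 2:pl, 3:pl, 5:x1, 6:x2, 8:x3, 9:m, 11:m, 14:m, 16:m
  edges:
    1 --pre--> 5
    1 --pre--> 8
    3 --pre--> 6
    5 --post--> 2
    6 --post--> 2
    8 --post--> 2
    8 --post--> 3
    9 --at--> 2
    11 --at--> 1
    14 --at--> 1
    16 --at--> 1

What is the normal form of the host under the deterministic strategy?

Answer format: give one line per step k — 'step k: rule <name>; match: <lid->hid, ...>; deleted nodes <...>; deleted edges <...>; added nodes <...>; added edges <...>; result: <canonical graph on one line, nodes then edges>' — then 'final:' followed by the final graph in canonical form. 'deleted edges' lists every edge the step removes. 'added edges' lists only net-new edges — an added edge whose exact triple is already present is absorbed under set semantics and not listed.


step 1: rule r1; match: 0->5, 1->1, 2->2, 3->11; deleted nodes 11; deleted edges (11,1,at); added nodes 17; added edges (17,2,at); result: nodes: 1:pl, 2:pl, 3:pl, 5:x1, 6:x2, 8:x3, 9:m, 14:m, 16:m, 17:m edges: (1,5,pre); (1,8,pre); (3,6,pre); (5,2,post); (6,2,post); (8,2,post); (8,3,post); (9,2,at); (14,1,at); (16,1,at); (17,2,at)
step 2: rule r1; match: 0->5, 1->1, 2->2, 3->14; deleted nodes 14; deleted edges (14,1,at); added nodes 18; added edges (18,2,at); result: nodes: 1:pl, 2:pl, 3:pl, 5:x1, 6:x2, 8:x3, 9:m, 16:m, 17:m, 18:m edges: (1,5,pre); (1,8,pre); (3,6,pre); (5,2,post); (6,2,post); (8,2,post); (8,3,post); (9,2,at); (16,1,at); (17,2,at); (18,2,at)
step 3: rule r1; match: 0->5, 1->1, 2->2, 3->16; deleted nodes 16; deleted edges (16,1,at); added nodes 19; added edges (19,2,at); result: nodes: 1:pl, 2:pl, 3:pl, 5:x1, 6:x2, 8:x3, 9:m, 17:m, 18:m, 19:m edges: (1,5,pre); (1,8,pre); (3,6,pre); (5,2,post); (6,2,post); (8,2,post); (8,3,post); (9,2,at); (17,2,at); (18,2,at); (19,2,at)
final:
nodes: 1:pl, 2:pl, 3:pl, 5:x1, 6:x2, 8:x3, 9:m, 17:m, 18:m, 19:m
edges: (1,5,pre); (1,8,pre); (3,6,pre); (5,2,post); (6,2,post); (8,2,post); (8,3,post); (9,2,at); (17,2,at); (18,2,at); (19,2,at)


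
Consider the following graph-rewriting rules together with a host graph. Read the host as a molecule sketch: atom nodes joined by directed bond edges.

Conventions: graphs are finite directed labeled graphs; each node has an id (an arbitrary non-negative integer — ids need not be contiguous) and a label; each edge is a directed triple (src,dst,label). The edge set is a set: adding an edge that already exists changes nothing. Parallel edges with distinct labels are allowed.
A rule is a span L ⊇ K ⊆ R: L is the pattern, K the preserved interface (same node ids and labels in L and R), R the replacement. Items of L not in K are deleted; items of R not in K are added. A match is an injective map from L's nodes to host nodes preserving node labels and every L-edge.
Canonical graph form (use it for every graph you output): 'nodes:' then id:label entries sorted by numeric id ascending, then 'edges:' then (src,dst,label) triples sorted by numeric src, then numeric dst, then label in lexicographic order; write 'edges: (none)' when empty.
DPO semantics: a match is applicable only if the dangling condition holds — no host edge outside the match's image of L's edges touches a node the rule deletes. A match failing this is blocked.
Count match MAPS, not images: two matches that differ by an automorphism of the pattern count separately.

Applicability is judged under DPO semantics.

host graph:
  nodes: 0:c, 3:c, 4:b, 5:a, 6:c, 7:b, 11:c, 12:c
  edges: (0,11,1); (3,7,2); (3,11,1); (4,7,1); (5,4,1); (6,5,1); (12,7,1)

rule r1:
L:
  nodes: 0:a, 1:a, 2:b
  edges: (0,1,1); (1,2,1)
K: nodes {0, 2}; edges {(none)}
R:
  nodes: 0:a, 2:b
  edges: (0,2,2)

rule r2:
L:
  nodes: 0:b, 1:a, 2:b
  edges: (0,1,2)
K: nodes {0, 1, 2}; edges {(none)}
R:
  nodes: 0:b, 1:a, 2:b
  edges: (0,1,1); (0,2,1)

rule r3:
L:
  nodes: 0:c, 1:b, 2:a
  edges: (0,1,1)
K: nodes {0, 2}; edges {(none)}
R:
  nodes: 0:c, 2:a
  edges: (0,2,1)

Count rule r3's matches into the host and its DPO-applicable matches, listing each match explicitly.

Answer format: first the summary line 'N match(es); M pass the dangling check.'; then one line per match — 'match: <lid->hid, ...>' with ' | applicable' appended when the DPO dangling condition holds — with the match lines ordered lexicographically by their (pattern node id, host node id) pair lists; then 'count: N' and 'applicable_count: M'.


1 match(es); 0 pass the dangling check.
match: 0->12, 1->7, 2->5
count: 1
applicable_count: 0


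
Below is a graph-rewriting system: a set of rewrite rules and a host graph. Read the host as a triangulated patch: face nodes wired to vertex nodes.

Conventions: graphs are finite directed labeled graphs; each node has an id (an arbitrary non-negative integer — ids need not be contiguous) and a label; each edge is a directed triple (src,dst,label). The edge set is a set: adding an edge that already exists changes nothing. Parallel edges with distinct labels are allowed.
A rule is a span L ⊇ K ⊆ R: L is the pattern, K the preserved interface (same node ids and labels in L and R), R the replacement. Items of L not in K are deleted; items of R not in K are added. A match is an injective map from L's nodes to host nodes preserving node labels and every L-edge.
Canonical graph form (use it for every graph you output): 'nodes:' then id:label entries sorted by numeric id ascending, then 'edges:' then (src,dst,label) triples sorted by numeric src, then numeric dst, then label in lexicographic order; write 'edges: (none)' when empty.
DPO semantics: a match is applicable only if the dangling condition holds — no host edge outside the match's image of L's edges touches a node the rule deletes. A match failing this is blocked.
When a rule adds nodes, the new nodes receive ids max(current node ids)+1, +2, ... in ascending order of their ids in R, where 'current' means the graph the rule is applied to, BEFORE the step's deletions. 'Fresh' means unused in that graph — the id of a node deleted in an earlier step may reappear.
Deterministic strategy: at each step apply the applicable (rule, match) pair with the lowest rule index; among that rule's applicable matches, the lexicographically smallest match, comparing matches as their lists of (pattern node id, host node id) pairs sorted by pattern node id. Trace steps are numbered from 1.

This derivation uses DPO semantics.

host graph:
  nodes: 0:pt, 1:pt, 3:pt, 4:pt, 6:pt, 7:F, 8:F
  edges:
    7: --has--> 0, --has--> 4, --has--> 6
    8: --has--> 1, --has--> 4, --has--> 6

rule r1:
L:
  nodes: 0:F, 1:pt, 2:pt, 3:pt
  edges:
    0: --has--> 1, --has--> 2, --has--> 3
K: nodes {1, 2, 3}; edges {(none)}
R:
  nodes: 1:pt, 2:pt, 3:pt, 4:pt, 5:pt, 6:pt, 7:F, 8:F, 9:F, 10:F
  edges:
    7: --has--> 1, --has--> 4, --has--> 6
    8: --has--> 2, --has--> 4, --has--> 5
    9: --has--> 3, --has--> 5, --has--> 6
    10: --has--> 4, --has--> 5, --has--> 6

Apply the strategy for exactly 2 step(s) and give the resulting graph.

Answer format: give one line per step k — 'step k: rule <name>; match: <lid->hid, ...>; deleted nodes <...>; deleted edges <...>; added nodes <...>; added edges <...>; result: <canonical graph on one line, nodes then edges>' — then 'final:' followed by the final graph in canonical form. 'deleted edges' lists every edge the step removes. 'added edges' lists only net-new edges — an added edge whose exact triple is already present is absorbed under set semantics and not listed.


step 1: rule r1; match: 0->7, 1->0, 2->4, 3->6; deleted nodes 7; deleted edges (7,0,has); (7,4,has); (7,6,has); added nodes 9, 10, 11, 12, 13, 14, 15; added edges (12,0,has); (12,9,has); (12,11,has); (13,4,has); (13,9,has); (13,10,has); (14,6,has); (14,10,has); (14,11,has); (15,9,has); (15,10,has); (15,11,has); result: nodes: 0:pt, 1:pt, 3:pt, 4:pt, 6:pt, 8:F, 9:pt, 10:pt, 11:pt, 12:F, 13:F, 14:F, 15:F edges: (8,1,has); (8,4,has); (8,6,has); (12,0,has); (12,9,has); (12,11,has); (13,4,has); (13,9,has); (13,10,has); (14,6,has); (14,10,has); (14,11,has); (15,9,has); (15,10,has); (15,11,has)
step 2: rule r1; match: 0->8, 1->1, 2->4, 3->6; deleted nodes 8; deleted edges (8,1,has); (8,4,has); (8,6,has); added nodes 16, 17, 18, 19, 20, 21, 22; added edges (19,1,has); (19,16,has); (19,18,has); (20,4,has); (20,16,has); (20,17,has); (21,6,has); (21,17,has); (21,18,has); (22,16,has); (22,17,has); (22,18,has); result: nodes: 0:pt, 1:pt, 3:pt, 4:pt, 6:pt, 9:pt, 10:pt, 11:pt, 12:F, 13:F, 14:F, 15:F, 16:pt, 17:pt, 18:pt, 19:F, 20:F, 21:F, 22:F edges: (12,0,has); (12,9,has); (12,11,has); (13,4,has); (13,9,has); (13,10,has); (14,6,has); (14,10,has); (14,11,has); (15,9,has); (15,10,has); (15,11,has); (19,1,has); (19,16,has); (19,18,has); (20,4,has); (20,16,has); (20,17,has); (21,6,has); (21,17,has); (21,18,has); (22,16,has); (22,17,has); (22,18,has)
final:
nodes: 0:pt, 1:pt, 3:pt, 4:pt, 6:pt, 9:pt, 10:pt, 11:pt, 12:F, 13:F, 14:F, 15:F, 16:pt, 17:pt, 18:pt, 19:F, 20:F, 21:F, 22:F
edges: (12,0,has); (12,9,has); (12,11,has); (13,4,has); (13,9,has); (13,10,has); (14,6,has); (14,10,has); (14,11,has); (15,9,has); (15,10,has); (15,11,has); (19,1,has); (19,16,has); (19,18,has); (20,4,has); (20,16,has); (20,17,has); (21,6,has); (21,17,has); (21,18,has); (22,16,has); (22,17,has); (22,18,has)


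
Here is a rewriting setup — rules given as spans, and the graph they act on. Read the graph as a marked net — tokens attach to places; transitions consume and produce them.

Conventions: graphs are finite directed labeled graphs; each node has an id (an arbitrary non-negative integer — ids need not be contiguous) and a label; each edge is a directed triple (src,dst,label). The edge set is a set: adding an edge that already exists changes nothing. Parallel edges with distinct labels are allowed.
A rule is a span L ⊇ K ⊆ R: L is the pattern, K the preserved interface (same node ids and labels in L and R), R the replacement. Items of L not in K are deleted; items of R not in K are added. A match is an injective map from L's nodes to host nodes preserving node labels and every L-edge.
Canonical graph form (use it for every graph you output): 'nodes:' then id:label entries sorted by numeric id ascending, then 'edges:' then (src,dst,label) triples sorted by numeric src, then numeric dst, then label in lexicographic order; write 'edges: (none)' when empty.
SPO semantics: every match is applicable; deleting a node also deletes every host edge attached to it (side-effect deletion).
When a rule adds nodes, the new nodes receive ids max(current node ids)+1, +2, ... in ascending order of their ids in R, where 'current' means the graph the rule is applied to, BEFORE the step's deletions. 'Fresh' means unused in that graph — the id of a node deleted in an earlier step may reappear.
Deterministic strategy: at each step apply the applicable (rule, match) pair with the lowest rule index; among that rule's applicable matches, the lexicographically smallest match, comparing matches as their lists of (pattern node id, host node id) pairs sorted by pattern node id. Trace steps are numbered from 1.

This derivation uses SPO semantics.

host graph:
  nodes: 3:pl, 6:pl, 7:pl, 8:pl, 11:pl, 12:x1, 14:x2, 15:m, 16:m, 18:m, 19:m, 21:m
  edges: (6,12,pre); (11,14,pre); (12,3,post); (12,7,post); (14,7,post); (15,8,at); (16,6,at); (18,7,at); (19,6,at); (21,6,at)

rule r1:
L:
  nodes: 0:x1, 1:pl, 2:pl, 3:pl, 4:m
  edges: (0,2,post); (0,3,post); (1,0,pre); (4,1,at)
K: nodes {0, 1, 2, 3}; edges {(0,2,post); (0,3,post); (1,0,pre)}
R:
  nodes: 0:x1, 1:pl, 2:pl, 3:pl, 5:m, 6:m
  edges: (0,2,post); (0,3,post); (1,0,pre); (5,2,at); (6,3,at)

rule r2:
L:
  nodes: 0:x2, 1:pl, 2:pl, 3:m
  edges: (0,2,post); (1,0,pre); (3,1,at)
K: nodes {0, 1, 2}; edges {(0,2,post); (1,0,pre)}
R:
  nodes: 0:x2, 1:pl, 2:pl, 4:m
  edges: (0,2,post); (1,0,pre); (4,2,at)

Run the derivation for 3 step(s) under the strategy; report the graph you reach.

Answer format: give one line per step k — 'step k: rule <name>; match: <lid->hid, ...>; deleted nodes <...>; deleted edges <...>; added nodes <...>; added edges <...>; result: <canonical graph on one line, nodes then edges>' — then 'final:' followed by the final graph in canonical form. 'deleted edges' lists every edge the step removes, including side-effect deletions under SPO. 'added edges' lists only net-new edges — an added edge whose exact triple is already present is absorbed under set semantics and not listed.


step 1: rule r1; match: 0->12, 1->6, 2->3, 3->7, 4->16; deleted nodes 16; deleted edges (16,6,at); added nodes 22, 23; added edges (22,3,at); (23,7,at); result: nodes: 3:pl, 6:pl, 7:pl, 8:pl, 11:pl, 12:x1, 14:x2, 15:m, 18:m, 19:m, 21:m, 22:m, 23:m edges: (6,12,pre); (11,14,pre); (12,3,post); (12,7,post); (14,7,post); (15,8,at); (18,7,at); (19,6,at); (21,6,at); (22,3,at); (23,7,at)
step 2: rule r1; match: 0->12, 1->6, 2->3, 3->7, 4->19; deleted nodes 19; deleted edges (19,6,at); added nodes 24, 25; added edges (24,3,at); (25,7,at); result: nodes: 3:pl, 6:pl, 7:pl, 8:pl, 11:pl, 12:x1, 14:x2, 15:m, 18:m, 21:m, 22:m, 23:m, 24:m, 25:m edges: (6,12,pre); (11,14,pre); (12,3,post); (12,7,post); (14,7,post); (15,8,at); (18,7,at); (21,6,at); (22,3,at); (23,7,at); (24,3,at); (25,7,at)
step 3: rule r1; match: 0->12, 1->6, 2->3, 3->7, 4->21; deleted nodes 21; deleted edges (21,6,at); added nodes 26, 27; added edges (26,3,at); (27,7,at); result: nodes: 3:pl, 6:pl, 7:pl, 8:pl, 11:pl, 12:x1, 14:x2, 15:m, 18:m, 22:m, 23:m, 24:m, 25:m, 26:m, 27:m edges: (6,12,pre); (11,14,pre); (12,3,post); (12,7,post); (14,7,post); (15,8,at); (18,7,at); (22,3,at); (23,7,at); (24,3,at); (25,7,at); (26,3,at); (27,7,at)
final:
nodes: 3:pl, 6:pl, 7:pl, 8:pl, 11:pl, 12:x1, 14:x2, 15:m, 18:m, 22:m, 23:m, 24:m, 25:m, 26:m, 27:m
edges: (6,12,pre); (11,14,pre); (12,3,post); (12,7,post); (14,7,post); (15,8,at); (18,7,at); (22,3,at); (23,7,at); (24,3,at); (25,7,at); (26,3,at); (27,7,at)
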